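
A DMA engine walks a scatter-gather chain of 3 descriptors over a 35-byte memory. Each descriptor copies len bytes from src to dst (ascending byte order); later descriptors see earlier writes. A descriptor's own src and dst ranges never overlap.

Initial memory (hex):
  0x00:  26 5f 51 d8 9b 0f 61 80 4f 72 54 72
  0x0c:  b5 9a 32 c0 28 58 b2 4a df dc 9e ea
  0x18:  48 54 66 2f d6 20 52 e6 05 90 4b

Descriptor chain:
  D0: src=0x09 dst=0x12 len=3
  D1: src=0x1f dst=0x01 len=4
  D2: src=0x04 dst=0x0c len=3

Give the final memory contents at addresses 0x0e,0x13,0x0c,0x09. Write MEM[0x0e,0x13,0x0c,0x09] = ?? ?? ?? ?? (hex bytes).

MEM[0x0e,0x13,0x0c,0x09] = 61 54 4b 72

[0] 0x09->0x12 len=3 : 72 54 72
[1] 0x1f->0x01 len=4 : e6 05 90 4b
[2] 0x04->0x0c len=3 : 4b 0f 61
query mem[0x0e]=0x61, mem[0x13]=0x54, mem[0x0c]=0x4b, mem[0x09]=0x72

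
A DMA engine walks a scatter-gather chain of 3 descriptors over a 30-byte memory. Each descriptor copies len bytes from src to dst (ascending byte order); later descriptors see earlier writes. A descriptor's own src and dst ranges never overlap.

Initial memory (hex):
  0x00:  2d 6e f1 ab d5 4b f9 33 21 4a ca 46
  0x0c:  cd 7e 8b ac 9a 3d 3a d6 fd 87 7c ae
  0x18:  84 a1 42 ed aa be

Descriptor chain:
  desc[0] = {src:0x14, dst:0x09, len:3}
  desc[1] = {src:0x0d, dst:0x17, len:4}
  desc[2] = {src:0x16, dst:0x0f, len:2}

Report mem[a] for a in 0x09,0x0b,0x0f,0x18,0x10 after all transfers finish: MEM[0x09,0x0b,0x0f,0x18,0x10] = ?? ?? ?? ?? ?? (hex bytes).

D0: mem[0x09..0x0b] <- [fd 87 7c]
D1: mem[0x17..0x1a] <- [7e 8b ac 9a]
D2: mem[0x0f..0x10] <- [7c 7e]
query mem[0x09]=0xfd, mem[0x0b]=0x7c, mem[0x0f]=0x7c, mem[0x18]=0x8b, mem[0x10]=0x7e

MEM[0x09,0x0b,0x0f,0x18,0x10] = fd 7c 7c 8b 7e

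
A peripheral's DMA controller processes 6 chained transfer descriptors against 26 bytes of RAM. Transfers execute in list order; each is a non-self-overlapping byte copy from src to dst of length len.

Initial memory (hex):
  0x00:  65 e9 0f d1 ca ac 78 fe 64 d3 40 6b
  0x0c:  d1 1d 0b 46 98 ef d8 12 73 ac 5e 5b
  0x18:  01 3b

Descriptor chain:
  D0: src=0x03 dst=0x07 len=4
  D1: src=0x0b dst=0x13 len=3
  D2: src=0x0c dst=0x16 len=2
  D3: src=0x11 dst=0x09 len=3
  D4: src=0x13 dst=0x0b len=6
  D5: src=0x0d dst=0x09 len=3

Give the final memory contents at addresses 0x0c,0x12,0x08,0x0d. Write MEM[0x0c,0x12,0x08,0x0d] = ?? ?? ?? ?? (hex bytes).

MEM[0x0c,0x12,0x08,0x0d] = d1 d8 ca 1d

D0: mem[0x07..0x0a] <- [d1 ca ac 78]
D1: mem[0x13..0x15] <- [6b d1 1d]
D2: mem[0x16..0x17] <- [d1 1d]
D3: mem[0x09..0x0b] <- [ef d8 6b]
D4: mem[0x0b..0x10] <- [6b d1 1d d1 1d 01]
D5: mem[0x09..0x0b] <- [1d d1 1d]
query mem[0x0c]=0xd1, mem[0x12]=0xd8, mem[0x08]=0xca, mem[0x0d]=0x1d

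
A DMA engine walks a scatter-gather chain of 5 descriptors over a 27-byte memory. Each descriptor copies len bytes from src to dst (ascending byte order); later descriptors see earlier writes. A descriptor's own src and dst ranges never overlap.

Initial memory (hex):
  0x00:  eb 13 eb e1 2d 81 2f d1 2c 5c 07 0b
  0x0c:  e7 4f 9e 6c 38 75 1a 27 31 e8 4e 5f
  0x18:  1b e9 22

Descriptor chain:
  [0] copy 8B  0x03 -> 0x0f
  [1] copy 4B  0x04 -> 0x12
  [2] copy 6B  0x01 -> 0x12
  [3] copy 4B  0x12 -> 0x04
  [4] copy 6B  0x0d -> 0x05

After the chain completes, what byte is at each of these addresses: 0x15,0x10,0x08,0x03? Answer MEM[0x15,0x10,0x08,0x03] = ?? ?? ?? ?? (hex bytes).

D0: mem[0x0f..0x16] <- [e1 2d 81 2f d1 2c 5c 07]
D1: mem[0x12..0x15] <- [2d 81 2f d1]
D2: mem[0x12..0x17] <- [13 eb e1 2d 81 2f]
D3: mem[0x04..0x07] <- [13 eb e1 2d]
D4: mem[0x05..0x0a] <- [4f 9e e1 2d 81 13]
query mem[0x15]=0x2d, mem[0x10]=0x2d, mem[0x08]=0x2d, mem[0x03]=0xe1

MEM[0x15,0x10,0x08,0x03] = 2d 2d 2d e1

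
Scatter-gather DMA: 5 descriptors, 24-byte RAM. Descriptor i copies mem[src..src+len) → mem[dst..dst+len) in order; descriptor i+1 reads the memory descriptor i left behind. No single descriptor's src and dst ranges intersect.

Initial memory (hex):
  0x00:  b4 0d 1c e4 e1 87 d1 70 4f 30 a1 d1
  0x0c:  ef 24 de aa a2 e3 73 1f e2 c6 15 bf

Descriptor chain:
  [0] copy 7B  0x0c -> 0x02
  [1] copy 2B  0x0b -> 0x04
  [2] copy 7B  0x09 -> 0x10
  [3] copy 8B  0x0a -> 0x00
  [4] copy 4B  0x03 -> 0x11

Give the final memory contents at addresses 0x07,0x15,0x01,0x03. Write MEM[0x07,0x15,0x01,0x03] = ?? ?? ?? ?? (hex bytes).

D0: mem[0x02..0x08] <- [ef 24 de aa a2 e3 73]
D1: mem[0x04..0x05] <- [d1 ef]
D2: mem[0x10..0x16] <- [30 a1 d1 ef 24 de aa]
D3: mem[0x00..0x07] <- [a1 d1 ef 24 de aa 30 a1]
D4: mem[0x11..0x14] <- [24 de aa 30]
query mem[0x07]=0xa1, mem[0x15]=0xde, mem[0x01]=0xd1, mem[0x03]=0x24

MEM[0x07,0x15,0x01,0x03] = a1 de d1 24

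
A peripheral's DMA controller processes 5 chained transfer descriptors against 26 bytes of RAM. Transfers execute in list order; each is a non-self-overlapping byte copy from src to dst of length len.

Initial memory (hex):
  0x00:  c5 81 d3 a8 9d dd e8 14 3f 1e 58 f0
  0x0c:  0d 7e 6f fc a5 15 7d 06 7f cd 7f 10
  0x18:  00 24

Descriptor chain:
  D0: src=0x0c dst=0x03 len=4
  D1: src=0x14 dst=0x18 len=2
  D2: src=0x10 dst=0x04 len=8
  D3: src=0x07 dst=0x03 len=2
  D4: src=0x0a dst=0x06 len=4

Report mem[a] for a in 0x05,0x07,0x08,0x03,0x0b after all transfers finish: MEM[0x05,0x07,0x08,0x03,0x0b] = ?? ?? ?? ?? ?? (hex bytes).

D0: mem[0x03..0x06] <- [0d 7e 6f fc]
D1: mem[0x18..0x19] <- [7f cd]
D2: mem[0x04..0x0b] <- [a5 15 7d 06 7f cd 7f 10]
D3: mem[0x03..0x04] <- [06 7f]
D4: mem[0x06..0x09] <- [7f 10 0d 7e]
query mem[0x05]=0x15, mem[0x07]=0x10, mem[0x08]=0x0d, mem[0x03]=0x06, mem[0x0b]=0x10

MEM[0x05,0x07,0x08,0x03,0x0b] = 15 10 0d 06 10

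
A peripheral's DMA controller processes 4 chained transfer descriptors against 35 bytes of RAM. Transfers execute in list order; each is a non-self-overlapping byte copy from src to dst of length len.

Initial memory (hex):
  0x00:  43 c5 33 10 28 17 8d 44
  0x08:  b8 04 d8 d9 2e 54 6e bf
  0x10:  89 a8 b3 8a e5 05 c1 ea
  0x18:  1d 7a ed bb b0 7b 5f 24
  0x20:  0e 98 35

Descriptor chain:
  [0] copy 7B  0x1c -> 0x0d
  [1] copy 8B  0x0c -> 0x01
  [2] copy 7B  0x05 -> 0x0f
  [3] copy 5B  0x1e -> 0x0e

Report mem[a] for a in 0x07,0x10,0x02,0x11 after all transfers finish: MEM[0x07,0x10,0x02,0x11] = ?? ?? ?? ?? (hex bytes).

MEM[0x07,0x10,0x02,0x11] = 98 0e b0 98

[0] 0x1c->0x0d len=7 : b0 7b 5f 24 0e 98 35
[1] 0x0c->0x01 len=8 : 2e b0 7b 5f 24 0e 98 35
[2] 0x05->0x0f len=7 : 24 0e 98 35 04 d8 d9
[3] 0x1e->0x0e len=5 : 5f 24 0e 98 35
query mem[0x07]=0x98, mem[0x10]=0x0e, mem[0x02]=0xb0, mem[0x11]=0x98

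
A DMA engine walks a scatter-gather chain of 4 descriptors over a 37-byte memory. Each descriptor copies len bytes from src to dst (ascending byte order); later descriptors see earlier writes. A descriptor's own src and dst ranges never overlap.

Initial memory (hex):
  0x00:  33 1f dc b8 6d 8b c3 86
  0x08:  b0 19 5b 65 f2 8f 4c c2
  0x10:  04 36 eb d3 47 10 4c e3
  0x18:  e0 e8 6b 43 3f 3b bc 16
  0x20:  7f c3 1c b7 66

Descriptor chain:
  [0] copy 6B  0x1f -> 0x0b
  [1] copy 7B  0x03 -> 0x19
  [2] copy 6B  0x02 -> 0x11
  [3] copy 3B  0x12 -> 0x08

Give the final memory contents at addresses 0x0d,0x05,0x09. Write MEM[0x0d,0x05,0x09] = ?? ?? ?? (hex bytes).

[0] 0x1f->0x0b len=6 : 16 7f c3 1c b7 66
[1] 0x03->0x19 len=7 : b8 6d 8b c3 86 b0 19
[2] 0x02->0x11 len=6 : dc b8 6d 8b c3 86
[3] 0x12->0x08 len=3 : b8 6d 8b
query mem[0x0d]=0xc3, mem[0x05]=0x8b, mem[0x09]=0x6d

MEM[0x0d,0x05,0x09] = c3 8b 6d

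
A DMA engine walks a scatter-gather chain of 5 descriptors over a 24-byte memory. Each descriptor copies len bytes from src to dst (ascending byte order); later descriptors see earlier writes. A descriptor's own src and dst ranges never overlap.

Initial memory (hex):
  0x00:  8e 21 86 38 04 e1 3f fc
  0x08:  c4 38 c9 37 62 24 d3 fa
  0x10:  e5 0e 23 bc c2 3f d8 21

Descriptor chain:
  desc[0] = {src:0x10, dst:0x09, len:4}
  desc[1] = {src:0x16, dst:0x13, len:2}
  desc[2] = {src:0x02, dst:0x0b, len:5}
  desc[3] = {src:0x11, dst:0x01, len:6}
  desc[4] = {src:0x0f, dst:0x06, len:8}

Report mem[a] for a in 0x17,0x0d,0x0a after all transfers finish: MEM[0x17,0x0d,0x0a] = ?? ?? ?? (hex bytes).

  after D0: wrote 4B at 0x09 = e50e23bc
  after D1: wrote 2B at 0x13 = d821
  after D2: wrote 5B at 0x0b = 863804e13f
  after D3: wrote 6B at 0x01 = 0e23d8213fd8
  after D4: wrote 8B at 0x06 = 3fe50e23d8213fd8
query mem[0x17]=0x21, mem[0x0d]=0xd8, mem[0x0a]=0xd8

MEM[0x17,0x0d,0x0a] = 21 d8 d8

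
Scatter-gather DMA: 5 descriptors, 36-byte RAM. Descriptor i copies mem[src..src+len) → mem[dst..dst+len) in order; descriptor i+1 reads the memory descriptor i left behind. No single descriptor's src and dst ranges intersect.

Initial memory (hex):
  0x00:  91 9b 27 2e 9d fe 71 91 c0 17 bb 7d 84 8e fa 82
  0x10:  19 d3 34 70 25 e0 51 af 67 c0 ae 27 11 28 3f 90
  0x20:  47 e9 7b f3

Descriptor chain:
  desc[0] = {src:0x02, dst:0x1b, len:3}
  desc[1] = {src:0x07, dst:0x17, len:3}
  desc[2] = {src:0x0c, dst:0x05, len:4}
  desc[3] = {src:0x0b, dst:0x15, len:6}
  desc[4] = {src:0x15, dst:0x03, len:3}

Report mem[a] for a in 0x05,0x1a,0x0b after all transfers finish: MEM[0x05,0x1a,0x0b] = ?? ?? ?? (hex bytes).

#0 dst[0x1b+3] := {0x27,0x2e,0x9d}
#1 dst[0x17+3] := {0x91,0xc0,0x17}
#2 dst[0x05+4] := {0x84,0x8e,0xfa,0x82}
#3 dst[0x15+6] := {0x7d,0x84,0x8e,0xfa,0x82,0x19}
#4 dst[0x03+3] := {0x7d,0x84,0x8e}
query mem[0x05]=0x8e, mem[0x1a]=0x19, mem[0x0b]=0x7d

MEM[0x05,0x1a,0x0b] = 8e 19 7d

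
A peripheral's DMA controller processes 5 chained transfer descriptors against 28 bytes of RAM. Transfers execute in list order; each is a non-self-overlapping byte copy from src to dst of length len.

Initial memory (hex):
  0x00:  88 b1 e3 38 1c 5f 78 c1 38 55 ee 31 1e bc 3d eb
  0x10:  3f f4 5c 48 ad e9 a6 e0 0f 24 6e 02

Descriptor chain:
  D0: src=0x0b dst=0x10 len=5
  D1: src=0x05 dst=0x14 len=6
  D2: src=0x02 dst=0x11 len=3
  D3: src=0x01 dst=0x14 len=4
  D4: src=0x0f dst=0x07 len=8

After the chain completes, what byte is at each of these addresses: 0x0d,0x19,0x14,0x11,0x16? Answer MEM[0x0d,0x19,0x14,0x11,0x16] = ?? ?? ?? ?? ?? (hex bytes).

MEM[0x0d,0x19,0x14,0x11,0x16] = e3 ee b1 e3 38

[0] 0x0b->0x10 len=5 : 31 1e bc 3d eb
[1] 0x05->0x14 len=6 : 5f 78 c1 38 55 ee
[2] 0x02->0x11 len=3 : e3 38 1c
[3] 0x01->0x14 len=4 : b1 e3 38 1c
[4] 0x0f->0x07 len=8 : eb 31 e3 38 1c b1 e3 38
query mem[0x0d]=0xe3, mem[0x19]=0xee, mem[0x14]=0xb1, mem[0x11]=0xe3, mem[0x16]=0x38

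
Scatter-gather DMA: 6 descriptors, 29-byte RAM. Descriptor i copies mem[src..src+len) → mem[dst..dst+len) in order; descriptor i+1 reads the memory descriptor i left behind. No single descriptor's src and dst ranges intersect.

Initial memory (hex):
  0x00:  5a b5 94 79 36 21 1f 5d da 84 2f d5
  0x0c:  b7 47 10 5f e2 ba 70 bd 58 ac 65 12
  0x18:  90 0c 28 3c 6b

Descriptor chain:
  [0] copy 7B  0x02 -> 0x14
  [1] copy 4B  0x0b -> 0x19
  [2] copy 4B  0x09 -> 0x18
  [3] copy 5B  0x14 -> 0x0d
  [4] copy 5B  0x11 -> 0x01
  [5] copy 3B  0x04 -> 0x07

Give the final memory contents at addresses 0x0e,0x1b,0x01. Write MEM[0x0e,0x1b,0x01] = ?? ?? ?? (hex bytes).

MEM[0x0e,0x1b,0x01] = 79 b7 84

  after D0: wrote 7B at 0x14 = 947936211f5dda
  after D1: wrote 4B at 0x19 = d5b74710
  after D2: wrote 4B at 0x18 = 842fd5b7
  after D3: wrote 5B at 0x0d = 9479362184
  after D4: wrote 5B at 0x01 = 8470bd9479
  after D5: wrote 3B at 0x07 = 94791f
query mem[0x0e]=0x79, mem[0x1b]=0xb7, mem[0x01]=0x84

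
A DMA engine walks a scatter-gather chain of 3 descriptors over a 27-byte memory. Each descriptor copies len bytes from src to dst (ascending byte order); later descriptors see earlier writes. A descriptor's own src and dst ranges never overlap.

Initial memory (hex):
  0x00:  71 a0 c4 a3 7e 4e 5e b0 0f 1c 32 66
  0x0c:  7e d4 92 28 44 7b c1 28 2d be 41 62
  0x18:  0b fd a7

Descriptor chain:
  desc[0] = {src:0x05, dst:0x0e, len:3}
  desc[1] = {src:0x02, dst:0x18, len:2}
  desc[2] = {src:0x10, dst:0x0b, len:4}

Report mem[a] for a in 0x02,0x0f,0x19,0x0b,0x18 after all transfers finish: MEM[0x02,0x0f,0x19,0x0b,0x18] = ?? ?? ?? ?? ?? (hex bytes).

  after D0: wrote 3B at 0x0e = 4e5eb0
  after D1: wrote 2B at 0x18 = c4a3
  after D2: wrote 4B at 0x0b = b07bc128
query mem[0x02]=0xc4, mem[0x0f]=0x5e, mem[0x19]=0xa3, mem[0x0b]=0xb0, mem[0x18]=0xc4

MEM[0x02,0x0f,0x19,0x0b,0x18] = c4 5e a3 b0 c4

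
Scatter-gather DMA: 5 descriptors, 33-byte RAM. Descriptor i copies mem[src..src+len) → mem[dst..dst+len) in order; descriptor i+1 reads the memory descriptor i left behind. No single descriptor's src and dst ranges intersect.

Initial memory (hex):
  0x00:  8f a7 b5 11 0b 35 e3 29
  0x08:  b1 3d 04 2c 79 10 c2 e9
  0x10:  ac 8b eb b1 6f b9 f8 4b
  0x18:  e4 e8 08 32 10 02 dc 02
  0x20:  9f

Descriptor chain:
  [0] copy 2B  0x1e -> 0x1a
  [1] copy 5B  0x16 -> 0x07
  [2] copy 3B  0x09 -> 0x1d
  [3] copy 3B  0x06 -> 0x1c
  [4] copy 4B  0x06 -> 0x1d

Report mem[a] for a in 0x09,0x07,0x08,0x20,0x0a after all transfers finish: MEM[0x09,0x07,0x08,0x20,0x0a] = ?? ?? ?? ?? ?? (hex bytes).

D0: mem[0x1a..0x1b] <- [dc 02]
D1: mem[0x07..0x0b] <- [f8 4b e4 e8 dc]
D2: mem[0x1d..0x1f] <- [e4 e8 dc]
D3: mem[0x1c..0x1e] <- [e3 f8 4b]
D4: mem[0x1d..0x20] <- [e3 f8 4b e4]
query mem[0x09]=0xe4, mem[0x07]=0xf8, mem[0x08]=0x4b, mem[0x20]=0xe4, mem[0x0a]=0xe8

MEM[0x09,0x07,0x08,0x20,0x0a] = e4 f8 4b e4 e8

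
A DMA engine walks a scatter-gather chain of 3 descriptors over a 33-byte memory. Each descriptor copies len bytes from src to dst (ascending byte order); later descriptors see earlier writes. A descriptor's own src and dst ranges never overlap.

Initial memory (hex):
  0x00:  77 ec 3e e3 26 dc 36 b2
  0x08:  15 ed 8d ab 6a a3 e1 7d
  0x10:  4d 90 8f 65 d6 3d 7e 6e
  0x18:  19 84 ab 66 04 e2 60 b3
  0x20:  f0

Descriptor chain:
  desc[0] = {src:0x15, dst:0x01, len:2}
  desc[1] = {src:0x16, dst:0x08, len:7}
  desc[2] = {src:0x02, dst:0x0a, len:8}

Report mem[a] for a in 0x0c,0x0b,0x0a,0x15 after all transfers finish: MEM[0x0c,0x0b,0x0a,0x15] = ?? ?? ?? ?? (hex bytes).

MEM[0x0c,0x0b,0x0a,0x15] = 26 e3 7e 3d

  after D0: wrote 2B at 0x01 = 3d7e
  after D1: wrote 7B at 0x08 = 7e6e1984ab6604
  after D2: wrote 8B at 0x0a = 7ee326dc36b27e6e
query mem[0x0c]=0x26, mem[0x0b]=0xe3, mem[0x0a]=0x7e, mem[0x15]=0x3d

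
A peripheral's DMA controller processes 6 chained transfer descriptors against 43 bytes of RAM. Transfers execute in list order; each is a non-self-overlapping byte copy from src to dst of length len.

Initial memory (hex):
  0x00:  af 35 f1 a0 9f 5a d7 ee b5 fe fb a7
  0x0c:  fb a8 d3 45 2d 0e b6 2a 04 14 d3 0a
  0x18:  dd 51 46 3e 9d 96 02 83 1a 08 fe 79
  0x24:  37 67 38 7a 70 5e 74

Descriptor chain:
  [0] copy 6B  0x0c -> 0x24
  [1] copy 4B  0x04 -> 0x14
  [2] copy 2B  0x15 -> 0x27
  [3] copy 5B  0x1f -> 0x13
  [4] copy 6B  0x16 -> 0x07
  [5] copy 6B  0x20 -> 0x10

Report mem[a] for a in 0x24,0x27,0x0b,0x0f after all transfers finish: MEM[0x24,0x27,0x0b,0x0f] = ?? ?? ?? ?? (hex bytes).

  after D0: wrote 6B at 0x24 = fba8d3452d0e
  after D1: wrote 4B at 0x14 = 9f5ad7ee
  after D2: wrote 2B at 0x27 = 5ad7
  after D3: wrote 5B at 0x13 = 831a08fe79
  after D4: wrote 6B at 0x07 = fe79dd51463e
  after D5: wrote 6B at 0x10 = 1a08fe79fba8
query mem[0x24]=0xfb, mem[0x27]=0x5a, mem[0x0b]=0x46, mem[0x0f]=0x45

MEM[0x24,0x27,0x0b,0x0f] = fb 5a 46 45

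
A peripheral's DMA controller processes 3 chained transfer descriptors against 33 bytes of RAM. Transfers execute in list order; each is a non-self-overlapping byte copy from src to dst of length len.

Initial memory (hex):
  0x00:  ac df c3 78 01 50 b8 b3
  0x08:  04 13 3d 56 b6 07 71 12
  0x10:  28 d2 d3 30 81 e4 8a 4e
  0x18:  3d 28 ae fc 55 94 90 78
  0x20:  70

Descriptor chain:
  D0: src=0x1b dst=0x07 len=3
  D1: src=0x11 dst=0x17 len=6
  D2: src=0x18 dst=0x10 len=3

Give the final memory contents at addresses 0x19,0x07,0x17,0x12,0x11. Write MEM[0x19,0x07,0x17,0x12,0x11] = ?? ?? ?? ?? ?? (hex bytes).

MEM[0x19,0x07,0x17,0x12,0x11] = 30 fc d2 81 30

D0: mem[0x07..0x09] <- [fc 55 94]
D1: mem[0x17..0x1c] <- [d2 d3 30 81 e4 8a]
D2: mem[0x10..0x12] <- [d3 30 81]
query mem[0x19]=0x30, mem[0x07]=0xfc, mem[0x17]=0xd2, mem[0x12]=0x81, mem[0x11]=0x30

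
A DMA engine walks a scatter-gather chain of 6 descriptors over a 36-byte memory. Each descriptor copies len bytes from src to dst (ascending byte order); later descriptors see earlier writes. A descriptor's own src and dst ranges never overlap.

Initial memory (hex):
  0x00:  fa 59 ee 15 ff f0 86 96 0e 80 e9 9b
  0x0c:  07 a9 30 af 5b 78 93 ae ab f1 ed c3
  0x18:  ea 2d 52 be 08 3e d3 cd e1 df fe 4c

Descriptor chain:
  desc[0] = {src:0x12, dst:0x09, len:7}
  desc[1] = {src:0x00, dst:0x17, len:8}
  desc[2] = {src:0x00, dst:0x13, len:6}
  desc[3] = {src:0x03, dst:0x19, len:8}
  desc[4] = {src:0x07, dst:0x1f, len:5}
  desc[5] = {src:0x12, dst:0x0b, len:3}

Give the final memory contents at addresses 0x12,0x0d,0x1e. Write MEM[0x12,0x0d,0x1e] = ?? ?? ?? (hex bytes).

MEM[0x12,0x0d,0x1e] = 93 59 0e

  after D0: wrote 7B at 0x09 = 93aeabf1edc3ea
  after D1: wrote 8B at 0x17 = fa59ee15fff08696
  after D2: wrote 6B at 0x13 = fa59ee15fff0
  after D3: wrote 8B at 0x19 = 15fff086960e93ae
  after D4: wrote 5B at 0x1f = 960e93aeab
  after D5: wrote 3B at 0x0b = 93fa59
query mem[0x12]=0x93, mem[0x0d]=0x59, mem[0x1e]=0x0e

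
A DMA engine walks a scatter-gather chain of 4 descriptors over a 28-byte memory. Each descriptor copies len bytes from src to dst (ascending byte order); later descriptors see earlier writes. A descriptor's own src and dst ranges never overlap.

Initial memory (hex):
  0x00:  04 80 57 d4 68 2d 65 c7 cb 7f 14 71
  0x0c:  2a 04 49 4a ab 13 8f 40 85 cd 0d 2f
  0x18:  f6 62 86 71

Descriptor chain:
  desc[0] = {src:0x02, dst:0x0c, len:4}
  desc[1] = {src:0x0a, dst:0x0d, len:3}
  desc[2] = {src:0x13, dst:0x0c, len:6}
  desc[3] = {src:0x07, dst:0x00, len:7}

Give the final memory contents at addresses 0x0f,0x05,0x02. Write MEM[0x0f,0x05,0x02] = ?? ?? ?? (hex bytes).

[0] 0x02->0x0c len=4 : 57 d4 68 2d
[1] 0x0a->0x0d len=3 : 14 71 57
[2] 0x13->0x0c len=6 : 40 85 cd 0d 2f f6
[3] 0x07->0x00 len=7 : c7 cb 7f 14 71 40 85
query mem[0x0f]=0x0d, mem[0x05]=0x40, mem[0x02]=0x7f

MEM[0x0f,0x05,0x02] = 0d 40 7f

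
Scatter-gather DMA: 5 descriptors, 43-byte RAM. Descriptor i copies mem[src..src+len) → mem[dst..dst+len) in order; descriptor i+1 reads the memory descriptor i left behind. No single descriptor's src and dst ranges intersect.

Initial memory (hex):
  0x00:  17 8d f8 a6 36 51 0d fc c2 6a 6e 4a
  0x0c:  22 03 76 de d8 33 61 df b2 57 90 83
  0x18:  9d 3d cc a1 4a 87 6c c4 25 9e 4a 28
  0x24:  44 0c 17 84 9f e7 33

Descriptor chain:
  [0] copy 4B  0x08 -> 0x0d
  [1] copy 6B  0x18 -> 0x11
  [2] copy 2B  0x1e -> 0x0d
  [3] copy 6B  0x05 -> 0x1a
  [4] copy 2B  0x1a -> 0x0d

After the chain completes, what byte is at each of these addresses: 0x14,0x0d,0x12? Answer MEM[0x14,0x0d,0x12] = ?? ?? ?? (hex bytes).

MEM[0x14,0x0d,0x12] = a1 51 3d

#0 dst[0x0d+4] := {0xc2,0x6a,0x6e,0x4a}
#1 dst[0x11+6] := {0x9d,0x3d,0xcc,0xa1,0x4a,0x87}
#2 dst[0x0d+2] := {0x6c,0xc4}
#3 dst[0x1a+6] := {0x51,0x0d,0xfc,0xc2,0x6a,0x6e}
#4 dst[0x0d+2] := {0x51,0x0d}
query mem[0x14]=0xa1, mem[0x0d]=0x51, mem[0x12]=0x3d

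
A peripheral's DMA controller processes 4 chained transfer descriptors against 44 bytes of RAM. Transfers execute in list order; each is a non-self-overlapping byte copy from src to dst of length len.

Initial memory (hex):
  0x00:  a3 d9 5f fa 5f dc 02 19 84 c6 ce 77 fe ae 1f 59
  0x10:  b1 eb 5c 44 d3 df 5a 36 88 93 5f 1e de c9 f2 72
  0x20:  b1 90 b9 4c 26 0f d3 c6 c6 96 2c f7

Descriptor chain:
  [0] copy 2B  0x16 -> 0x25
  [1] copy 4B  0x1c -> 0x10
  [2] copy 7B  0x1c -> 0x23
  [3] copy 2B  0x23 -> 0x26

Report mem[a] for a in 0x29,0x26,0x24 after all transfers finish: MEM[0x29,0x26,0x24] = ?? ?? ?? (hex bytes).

  after D0: wrote 2B at 0x25 = 5a36
  after D1: wrote 4B at 0x10 = dec9f272
  after D2: wrote 7B at 0x23 = dec9f272b190b9
  after D3: wrote 2B at 0x26 = dec9
query mem[0x29]=0xb9, mem[0x26]=0xde, mem[0x24]=0xc9

MEM[0x29,0x26,0x24] = b9 de c9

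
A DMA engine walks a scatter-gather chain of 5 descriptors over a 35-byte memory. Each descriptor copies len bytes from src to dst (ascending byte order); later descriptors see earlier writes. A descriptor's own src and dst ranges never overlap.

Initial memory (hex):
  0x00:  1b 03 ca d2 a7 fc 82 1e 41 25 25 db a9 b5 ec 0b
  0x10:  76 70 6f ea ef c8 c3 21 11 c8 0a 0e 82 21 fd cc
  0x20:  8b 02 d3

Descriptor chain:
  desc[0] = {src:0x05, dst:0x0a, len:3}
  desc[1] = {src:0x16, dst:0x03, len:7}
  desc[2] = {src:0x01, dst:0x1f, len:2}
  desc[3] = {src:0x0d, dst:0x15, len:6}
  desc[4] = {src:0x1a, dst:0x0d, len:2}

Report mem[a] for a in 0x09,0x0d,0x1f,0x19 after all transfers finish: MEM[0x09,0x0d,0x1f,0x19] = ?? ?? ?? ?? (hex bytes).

MEM[0x09,0x0d,0x1f,0x19] = 82 6f 03 70

[0] 0x05->0x0a len=3 : fc 82 1e
[1] 0x16->0x03 len=7 : c3 21 11 c8 0a 0e 82
[2] 0x01->0x1f len=2 : 03 ca
[3] 0x0d->0x15 len=6 : b5 ec 0b 76 70 6f
[4] 0x1a->0x0d len=2 : 6f 0e
query mem[0x09]=0x82, mem[0x0d]=0x6f, mem[0x1f]=0x03, mem[0x19]=0x70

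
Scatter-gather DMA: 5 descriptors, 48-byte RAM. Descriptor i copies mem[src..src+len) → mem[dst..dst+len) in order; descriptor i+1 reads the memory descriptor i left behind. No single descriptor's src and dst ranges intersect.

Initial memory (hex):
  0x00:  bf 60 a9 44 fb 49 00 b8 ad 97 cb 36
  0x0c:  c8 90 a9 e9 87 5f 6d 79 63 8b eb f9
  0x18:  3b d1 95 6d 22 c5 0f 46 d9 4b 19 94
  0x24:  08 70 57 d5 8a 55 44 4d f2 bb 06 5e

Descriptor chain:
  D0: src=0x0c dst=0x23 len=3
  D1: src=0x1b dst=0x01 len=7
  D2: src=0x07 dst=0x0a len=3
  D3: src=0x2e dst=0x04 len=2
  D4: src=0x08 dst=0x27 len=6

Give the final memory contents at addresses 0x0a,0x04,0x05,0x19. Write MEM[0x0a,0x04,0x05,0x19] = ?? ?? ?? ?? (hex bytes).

MEM[0x0a,0x04,0x05,0x19] = 4b 06 5e d1

  after D0: wrote 3B at 0x23 = c890a9
  after D1: wrote 7B at 0x01 = 6d22c50f46d94b
  after D2: wrote 3B at 0x0a = 4bad97
  after D3: wrote 2B at 0x04 = 065e
  after D4: wrote 6B at 0x27 = ad974bad9790
query mem[0x0a]=0x4b, mem[0x04]=0x06, mem[0x05]=0x5e, mem[0x19]=0xd1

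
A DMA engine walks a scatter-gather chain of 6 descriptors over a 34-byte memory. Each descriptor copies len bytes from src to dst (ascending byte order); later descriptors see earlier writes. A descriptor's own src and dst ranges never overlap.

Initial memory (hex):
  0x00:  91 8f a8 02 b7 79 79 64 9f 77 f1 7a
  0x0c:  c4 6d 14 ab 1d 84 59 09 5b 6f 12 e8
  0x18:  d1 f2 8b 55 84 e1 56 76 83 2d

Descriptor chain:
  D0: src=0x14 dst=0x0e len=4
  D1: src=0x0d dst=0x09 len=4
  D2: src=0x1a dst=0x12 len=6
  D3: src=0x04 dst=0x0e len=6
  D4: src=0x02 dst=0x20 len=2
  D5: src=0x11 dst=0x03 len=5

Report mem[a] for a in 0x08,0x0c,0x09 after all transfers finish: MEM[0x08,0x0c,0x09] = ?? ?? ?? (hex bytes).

D0: mem[0x0e..0x11] <- [5b 6f 12 e8]
D1: mem[0x09..0x0c] <- [6d 5b 6f 12]
D2: mem[0x12..0x17] <- [8b 55 84 e1 56 76]
D3: mem[0x0e..0x13] <- [b7 79 79 64 9f 6d]
D4: mem[0x20..0x21] <- [a8 02]
D5: mem[0x03..0x07] <- [64 9f 6d 84 e1]
query mem[0x08]=0x9f, mem[0x0c]=0x12, mem[0x09]=0x6d

MEM[0x08,0x0c,0x09] = 9f 12 6d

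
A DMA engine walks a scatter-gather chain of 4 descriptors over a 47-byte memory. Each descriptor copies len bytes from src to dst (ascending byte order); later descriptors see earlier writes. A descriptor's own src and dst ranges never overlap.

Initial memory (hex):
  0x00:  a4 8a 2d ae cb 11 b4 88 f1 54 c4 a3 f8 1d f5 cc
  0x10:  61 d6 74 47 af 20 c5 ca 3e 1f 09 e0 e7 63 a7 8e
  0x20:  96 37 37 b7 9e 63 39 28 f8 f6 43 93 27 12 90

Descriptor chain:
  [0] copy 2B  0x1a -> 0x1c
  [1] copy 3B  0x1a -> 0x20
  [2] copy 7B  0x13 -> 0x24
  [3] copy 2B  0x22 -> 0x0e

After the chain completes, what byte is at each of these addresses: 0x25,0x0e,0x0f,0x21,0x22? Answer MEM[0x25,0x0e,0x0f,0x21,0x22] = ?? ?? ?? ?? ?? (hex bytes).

MEM[0x25,0x0e,0x0f,0x21,0x22] = af 09 b7 e0 09

[0] 0x1a->0x1c len=2 : 09 e0
[1] 0x1a->0x20 len=3 : 09 e0 09
[2] 0x13->0x24 len=7 : 47 af 20 c5 ca 3e 1f
[3] 0x22->0x0e len=2 : 09 b7
query mem[0x25]=0xaf, mem[0x0e]=0x09, mem[0x0f]=0xb7, mem[0x21]=0xe0, mem[0x22]=0x09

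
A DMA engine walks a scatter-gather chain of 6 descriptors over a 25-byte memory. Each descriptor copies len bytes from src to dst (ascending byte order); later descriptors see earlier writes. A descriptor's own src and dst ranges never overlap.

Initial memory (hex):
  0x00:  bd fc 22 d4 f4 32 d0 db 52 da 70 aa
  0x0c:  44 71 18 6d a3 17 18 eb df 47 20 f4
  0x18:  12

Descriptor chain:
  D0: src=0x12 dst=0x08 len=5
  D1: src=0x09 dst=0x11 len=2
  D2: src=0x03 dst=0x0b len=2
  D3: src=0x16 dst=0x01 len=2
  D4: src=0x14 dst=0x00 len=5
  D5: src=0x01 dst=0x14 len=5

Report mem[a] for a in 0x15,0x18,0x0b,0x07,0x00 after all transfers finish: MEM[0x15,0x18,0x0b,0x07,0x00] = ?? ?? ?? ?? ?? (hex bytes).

  after D0: wrote 5B at 0x08 = 18ebdf4720
  after D1: wrote 2B at 0x11 = ebdf
  after D2: wrote 2B at 0x0b = d4f4
  after D3: wrote 2B at 0x01 = 20f4
  after D4: wrote 5B at 0x00 = df4720f412
  after D5: wrote 5B at 0x14 = 4720f41232
query mem[0x15]=0x20, mem[0x18]=0x32, mem[0x0b]=0xd4, mem[0x07]=0xdb, mem[0x00]=0xdf

MEM[0x15,0x18,0x0b,0x07,0x00] = 20 32 d4 db df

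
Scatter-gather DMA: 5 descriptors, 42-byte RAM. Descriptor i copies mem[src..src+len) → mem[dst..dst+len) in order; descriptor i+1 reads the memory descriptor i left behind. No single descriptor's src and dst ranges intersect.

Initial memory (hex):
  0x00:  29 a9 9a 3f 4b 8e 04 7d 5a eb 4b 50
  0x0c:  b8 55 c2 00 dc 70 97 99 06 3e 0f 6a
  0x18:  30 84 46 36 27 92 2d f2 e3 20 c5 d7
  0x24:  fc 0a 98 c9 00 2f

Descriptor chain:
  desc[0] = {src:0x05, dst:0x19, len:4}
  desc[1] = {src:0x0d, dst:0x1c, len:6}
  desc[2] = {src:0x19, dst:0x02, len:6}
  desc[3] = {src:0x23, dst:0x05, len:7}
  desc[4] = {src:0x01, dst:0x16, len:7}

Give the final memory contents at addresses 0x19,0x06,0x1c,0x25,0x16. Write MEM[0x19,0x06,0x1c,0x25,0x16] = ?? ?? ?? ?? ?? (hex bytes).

  after D0: wrote 4B at 0x19 = 8e047d5a
  after D1: wrote 6B at 0x1c = 55c200dc7097
  after D2: wrote 6B at 0x02 = 8e047d55c200
  after D3: wrote 7B at 0x05 = d7fc0a98c9002f
  after D4: wrote 7B at 0x16 = a98e047dd7fc0a
query mem[0x19]=0x7d, mem[0x06]=0xfc, mem[0x1c]=0x0a, mem[0x25]=0x0a, mem[0x16]=0xa9

MEM[0x19,0x06,0x1c,0x25,0x16] = 7d fc 0a 0a a9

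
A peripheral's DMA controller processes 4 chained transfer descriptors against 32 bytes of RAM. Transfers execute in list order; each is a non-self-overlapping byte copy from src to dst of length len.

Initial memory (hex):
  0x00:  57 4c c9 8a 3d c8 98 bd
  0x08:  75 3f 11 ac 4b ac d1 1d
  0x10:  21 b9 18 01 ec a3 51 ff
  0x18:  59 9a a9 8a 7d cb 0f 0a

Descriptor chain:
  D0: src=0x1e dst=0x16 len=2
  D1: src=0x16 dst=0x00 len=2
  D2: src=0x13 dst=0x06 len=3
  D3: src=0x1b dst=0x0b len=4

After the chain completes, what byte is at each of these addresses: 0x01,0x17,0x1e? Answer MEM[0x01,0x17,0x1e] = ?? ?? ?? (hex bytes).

D0: mem[0x16..0x17] <- [0f 0a]
D1: mem[0x00..0x01] <- [0f 0a]
D2: mem[0x06..0x08] <- [01 ec a3]
D3: mem[0x0b..0x0e] <- [8a 7d cb 0f]
query mem[0x01]=0x0a, mem[0x17]=0x0a, mem[0x1e]=0x0f

MEM[0x01,0x17,0x1e] = 0a 0a 0f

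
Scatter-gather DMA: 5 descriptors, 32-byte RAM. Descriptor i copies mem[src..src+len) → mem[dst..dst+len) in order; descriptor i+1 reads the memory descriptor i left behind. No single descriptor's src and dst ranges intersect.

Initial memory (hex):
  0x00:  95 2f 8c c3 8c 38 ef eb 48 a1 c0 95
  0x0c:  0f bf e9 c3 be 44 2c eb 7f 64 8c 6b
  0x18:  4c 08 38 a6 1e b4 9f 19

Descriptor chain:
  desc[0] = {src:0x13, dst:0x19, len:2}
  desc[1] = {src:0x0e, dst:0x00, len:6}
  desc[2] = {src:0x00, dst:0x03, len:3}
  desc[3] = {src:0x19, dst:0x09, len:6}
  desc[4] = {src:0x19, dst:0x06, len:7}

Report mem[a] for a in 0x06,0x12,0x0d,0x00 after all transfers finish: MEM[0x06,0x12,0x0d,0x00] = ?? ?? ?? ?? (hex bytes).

  after D0: wrote 2B at 0x19 = eb7f
  after D1: wrote 6B at 0x00 = e9c3be442ceb
  after D2: wrote 3B at 0x03 = e9c3be
  after D3: wrote 6B at 0x09 = eb7fa61eb49f
  after D4: wrote 7B at 0x06 = eb7fa61eb49f19
query mem[0x06]=0xeb, mem[0x12]=0x2c, mem[0x0d]=0xb4, mem[0x00]=0xe9

MEM[0x06,0x12,0x0d,0x00] = eb 2c b4 e9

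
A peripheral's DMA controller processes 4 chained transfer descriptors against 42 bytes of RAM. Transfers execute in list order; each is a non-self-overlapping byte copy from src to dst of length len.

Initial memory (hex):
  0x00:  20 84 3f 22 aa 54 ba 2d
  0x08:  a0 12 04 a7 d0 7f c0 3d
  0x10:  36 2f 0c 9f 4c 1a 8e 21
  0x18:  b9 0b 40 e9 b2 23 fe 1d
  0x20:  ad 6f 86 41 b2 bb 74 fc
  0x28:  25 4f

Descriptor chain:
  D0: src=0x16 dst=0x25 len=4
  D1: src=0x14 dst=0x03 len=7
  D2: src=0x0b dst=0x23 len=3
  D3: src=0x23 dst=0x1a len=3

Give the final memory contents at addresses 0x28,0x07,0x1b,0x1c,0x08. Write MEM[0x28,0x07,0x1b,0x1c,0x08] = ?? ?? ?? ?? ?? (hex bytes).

MEM[0x28,0x07,0x1b,0x1c,0x08] = 0b b9 d0 7f 0b

  after D0: wrote 4B at 0x25 = 8e21b90b
  after D1: wrote 7B at 0x03 = 4c1a8e21b90b40
  after D2: wrote 3B at 0x23 = a7d07f
  after D3: wrote 3B at 0x1a = a7d07f
query mem[0x28]=0x0b, mem[0x07]=0xb9, mem[0x1b]=0xd0, mem[0x1c]=0x7f, mem[0x08]=0x0b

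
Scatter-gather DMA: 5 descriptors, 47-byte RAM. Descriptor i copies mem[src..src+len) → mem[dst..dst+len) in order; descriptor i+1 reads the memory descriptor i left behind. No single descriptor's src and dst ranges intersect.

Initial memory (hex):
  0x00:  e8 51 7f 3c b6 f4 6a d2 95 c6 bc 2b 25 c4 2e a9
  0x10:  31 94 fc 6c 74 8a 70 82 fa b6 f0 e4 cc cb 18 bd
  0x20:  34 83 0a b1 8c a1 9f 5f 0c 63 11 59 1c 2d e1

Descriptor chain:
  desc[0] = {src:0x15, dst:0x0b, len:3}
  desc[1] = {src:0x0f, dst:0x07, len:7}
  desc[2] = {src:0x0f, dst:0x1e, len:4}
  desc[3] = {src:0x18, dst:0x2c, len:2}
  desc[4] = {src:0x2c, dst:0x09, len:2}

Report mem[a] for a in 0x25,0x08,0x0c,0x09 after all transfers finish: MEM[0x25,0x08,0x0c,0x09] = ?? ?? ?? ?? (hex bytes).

MEM[0x25,0x08,0x0c,0x09] = a1 31 74 fa

[0] 0x15->0x0b len=3 : 8a 70 82
[1] 0x0f->0x07 len=7 : a9 31 94 fc 6c 74 8a
[2] 0x0f->0x1e len=4 : a9 31 94 fc
[3] 0x18->0x2c len=2 : fa b6
[4] 0x2c->0x09 len=2 : fa b6
query mem[0x25]=0xa1, mem[0x08]=0x31, mem[0x0c]=0x74, mem[0x09]=0xfa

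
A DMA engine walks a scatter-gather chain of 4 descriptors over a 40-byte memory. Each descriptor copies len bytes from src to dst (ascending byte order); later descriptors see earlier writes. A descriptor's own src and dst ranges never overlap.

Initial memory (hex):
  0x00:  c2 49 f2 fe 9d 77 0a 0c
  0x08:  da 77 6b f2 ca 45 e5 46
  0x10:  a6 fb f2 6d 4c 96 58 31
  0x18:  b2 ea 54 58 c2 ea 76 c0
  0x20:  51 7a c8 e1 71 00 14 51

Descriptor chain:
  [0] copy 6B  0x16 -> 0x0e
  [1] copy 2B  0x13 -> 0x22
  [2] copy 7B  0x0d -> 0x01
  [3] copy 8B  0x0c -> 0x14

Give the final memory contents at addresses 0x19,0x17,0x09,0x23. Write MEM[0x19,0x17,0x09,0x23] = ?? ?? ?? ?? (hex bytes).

MEM[0x19,0x17,0x09,0x23] = ea 31 77 4c

  after D0: wrote 6B at 0x0e = 5831b2ea5458
  after D1: wrote 2B at 0x22 = 584c
  after D2: wrote 7B at 0x01 = 455831b2ea5458
  after D3: wrote 8B at 0x14 = ca455831b2ea5458
query mem[0x19]=0xea, mem[0x17]=0x31, mem[0x09]=0x77, mem[0x23]=0x4c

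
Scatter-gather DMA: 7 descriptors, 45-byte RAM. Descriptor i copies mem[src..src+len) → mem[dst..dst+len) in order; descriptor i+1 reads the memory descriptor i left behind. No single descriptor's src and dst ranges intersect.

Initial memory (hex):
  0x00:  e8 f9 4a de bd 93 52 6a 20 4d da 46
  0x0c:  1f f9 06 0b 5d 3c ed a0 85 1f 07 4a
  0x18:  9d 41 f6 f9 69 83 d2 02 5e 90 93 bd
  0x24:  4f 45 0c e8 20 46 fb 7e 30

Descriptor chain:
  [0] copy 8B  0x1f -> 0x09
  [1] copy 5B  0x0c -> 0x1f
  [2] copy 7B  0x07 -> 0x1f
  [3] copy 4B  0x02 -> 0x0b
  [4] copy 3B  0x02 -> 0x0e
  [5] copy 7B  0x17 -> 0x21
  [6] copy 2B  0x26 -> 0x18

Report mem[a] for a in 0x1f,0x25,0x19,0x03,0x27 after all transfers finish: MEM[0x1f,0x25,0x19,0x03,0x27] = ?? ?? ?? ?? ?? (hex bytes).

[0] 0x1f->0x09 len=8 : 02 5e 90 93 bd 4f 45 0c
[1] 0x0c->0x1f len=5 : 93 bd 4f 45 0c
[2] 0x07->0x1f len=7 : 6a 20 02 5e 90 93 bd
[3] 0x02->0x0b len=4 : 4a de bd 93
[4] 0x02->0x0e len=3 : 4a de bd
[5] 0x17->0x21 len=7 : 4a 9d 41 f6 f9 69 83
[6] 0x26->0x18 len=2 : 69 83
query mem[0x1f]=0x6a, mem[0x25]=0xf9, mem[0x19]=0x83, mem[0x03]=0xde, mem[0x27]=0x83

MEM[0x1f,0x25,0x19,0x03,0x27] = 6a f9 83 de 83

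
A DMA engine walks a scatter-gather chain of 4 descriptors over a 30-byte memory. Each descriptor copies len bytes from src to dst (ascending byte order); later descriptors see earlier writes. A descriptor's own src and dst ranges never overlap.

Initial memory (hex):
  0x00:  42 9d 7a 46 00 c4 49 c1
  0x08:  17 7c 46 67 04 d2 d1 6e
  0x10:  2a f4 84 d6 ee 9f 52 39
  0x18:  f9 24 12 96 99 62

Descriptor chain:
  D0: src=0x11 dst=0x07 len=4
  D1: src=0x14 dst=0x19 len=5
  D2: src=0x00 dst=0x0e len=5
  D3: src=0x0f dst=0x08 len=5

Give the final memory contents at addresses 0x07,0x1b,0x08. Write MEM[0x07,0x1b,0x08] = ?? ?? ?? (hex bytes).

#0 dst[0x07+4] := {0xf4,0x84,0xd6,0xee}
#1 dst[0x19+5] := {0xee,0x9f,0x52,0x39,0xf9}
#2 dst[0x0e+5] := {0x42,0x9d,0x7a,0x46,0x00}
#3 dst[0x08+5] := {0x9d,0x7a,0x46,0x00,0xd6}
query mem[0x07]=0xf4, mem[0x1b]=0x52, mem[0x08]=0x9d

MEM[0x07,0x1b,0x08] = f4 52 9d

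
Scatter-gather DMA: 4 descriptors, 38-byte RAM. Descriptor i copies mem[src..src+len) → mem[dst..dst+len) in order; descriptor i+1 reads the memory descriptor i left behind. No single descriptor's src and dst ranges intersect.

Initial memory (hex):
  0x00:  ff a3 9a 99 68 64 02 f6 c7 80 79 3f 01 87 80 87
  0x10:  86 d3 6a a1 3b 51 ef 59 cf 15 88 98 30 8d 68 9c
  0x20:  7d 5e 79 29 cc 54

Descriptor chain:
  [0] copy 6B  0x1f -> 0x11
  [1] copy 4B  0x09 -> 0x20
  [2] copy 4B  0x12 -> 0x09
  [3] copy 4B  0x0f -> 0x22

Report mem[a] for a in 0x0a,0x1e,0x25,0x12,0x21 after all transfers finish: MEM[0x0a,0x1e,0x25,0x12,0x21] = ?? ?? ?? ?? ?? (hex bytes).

MEM[0x0a,0x1e,0x25,0x12,0x21] = 5e 68 7d 7d 79

  after D0: wrote 6B at 0x11 = 9c7d5e7929cc
  after D1: wrote 4B at 0x20 = 80793f01
  after D2: wrote 4B at 0x09 = 7d5e7929
  after D3: wrote 4B at 0x22 = 87869c7d
query mem[0x0a]=0x5e, mem[0x1e]=0x68, mem[0x25]=0x7d, mem[0x12]=0x7d, mem[0x21]=0x79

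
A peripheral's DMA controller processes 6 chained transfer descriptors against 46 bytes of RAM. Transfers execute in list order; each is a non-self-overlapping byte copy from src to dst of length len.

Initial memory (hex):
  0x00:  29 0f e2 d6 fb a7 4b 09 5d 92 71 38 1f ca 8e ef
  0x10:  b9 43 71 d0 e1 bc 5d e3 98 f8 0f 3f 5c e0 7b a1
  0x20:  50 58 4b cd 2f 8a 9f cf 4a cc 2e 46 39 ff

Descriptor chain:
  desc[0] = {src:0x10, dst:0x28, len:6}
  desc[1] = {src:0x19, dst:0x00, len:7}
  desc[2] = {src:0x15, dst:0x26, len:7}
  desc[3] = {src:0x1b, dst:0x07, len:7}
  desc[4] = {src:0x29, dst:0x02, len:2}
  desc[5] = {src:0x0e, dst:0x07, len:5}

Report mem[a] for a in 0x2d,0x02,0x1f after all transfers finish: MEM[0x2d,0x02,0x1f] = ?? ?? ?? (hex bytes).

MEM[0x2d,0x02,0x1f] = bc 98 a1

  after D0: wrote 6B at 0x28 = b94371d0e1bc
  after D1: wrote 7B at 0x00 = f80f3f5ce07ba1
  after D2: wrote 7B at 0x26 = bc5de398f80f3f
  after D3: wrote 7B at 0x07 = 3f5ce07ba15058
  after D4: wrote 2B at 0x02 = 98f8
  after D5: wrote 5B at 0x07 = 8eefb94371
query mem[0x2d]=0xbc, mem[0x02]=0x98, mem[0x1f]=0xa1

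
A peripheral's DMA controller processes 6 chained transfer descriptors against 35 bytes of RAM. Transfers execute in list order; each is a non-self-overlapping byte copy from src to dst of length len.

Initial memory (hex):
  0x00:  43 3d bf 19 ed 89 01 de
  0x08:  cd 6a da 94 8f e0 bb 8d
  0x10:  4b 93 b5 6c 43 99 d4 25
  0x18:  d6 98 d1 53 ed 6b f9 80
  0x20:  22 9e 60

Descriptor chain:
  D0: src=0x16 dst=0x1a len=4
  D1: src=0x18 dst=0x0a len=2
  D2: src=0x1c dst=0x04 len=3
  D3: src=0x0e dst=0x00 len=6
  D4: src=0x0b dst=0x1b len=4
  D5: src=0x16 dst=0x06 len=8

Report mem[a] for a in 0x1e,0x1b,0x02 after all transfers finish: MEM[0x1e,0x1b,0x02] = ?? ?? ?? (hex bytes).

MEM[0x1e,0x1b,0x02] = bb 98 4b

D0: mem[0x1a..0x1d] <- [d4 25 d6 98]
D1: mem[0x0a..0x0b] <- [d6 98]
D2: mem[0x04..0x06] <- [d6 98 f9]
D3: mem[0x00..0x05] <- [bb 8d 4b 93 b5 6c]
D4: mem[0x1b..0x1e] <- [98 8f e0 bb]
D5: mem[0x06..0x0d] <- [d4 25 d6 98 d4 98 8f e0]
query mem[0x1e]=0xbb, mem[0x1b]=0x98, mem[0x02]=0x4b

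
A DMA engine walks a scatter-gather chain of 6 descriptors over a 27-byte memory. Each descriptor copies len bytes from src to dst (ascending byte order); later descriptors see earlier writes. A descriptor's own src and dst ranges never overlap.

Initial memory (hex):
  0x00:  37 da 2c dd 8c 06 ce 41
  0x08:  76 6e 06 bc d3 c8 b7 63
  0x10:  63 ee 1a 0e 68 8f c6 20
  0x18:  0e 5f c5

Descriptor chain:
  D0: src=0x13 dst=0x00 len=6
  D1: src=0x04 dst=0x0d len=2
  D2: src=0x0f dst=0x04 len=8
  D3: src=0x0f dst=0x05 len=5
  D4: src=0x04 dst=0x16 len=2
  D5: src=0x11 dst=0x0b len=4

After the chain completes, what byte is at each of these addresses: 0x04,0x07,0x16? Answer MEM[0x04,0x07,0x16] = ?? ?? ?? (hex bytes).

#0 dst[0x00+6] := {0x0e,0x68,0x8f,0xc6,0x20,0x0e}
#1 dst[0x0d+2] := {0x20,0x0e}
#2 dst[0x04+8] := {0x63,0x63,0xee,0x1a,0x0e,0x68,0x8f,0xc6}
#3 dst[0x05+5] := {0x63,0x63,0xee,0x1a,0x0e}
#4 dst[0x16+2] := {0x63,0x63}
#5 dst[0x0b+4] := {0xee,0x1a,0x0e,0x68}
query mem[0x04]=0x63, mem[0x07]=0xee, mem[0x16]=0x63

MEM[0x04,0x07,0x16] = 63 ee 63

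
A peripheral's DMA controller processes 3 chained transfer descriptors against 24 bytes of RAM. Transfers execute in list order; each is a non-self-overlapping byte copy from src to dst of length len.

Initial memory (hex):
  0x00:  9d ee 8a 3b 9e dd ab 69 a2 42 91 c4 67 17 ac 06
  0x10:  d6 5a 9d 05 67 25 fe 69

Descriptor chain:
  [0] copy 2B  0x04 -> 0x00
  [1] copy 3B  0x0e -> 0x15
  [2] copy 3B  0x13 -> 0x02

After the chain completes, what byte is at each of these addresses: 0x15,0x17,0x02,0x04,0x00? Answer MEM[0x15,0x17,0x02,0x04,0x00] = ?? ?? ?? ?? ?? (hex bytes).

#0 dst[0x00+2] := {0x9e,0xdd}
#1 dst[0x15+3] := {0xac,0x06,0xd6}
#2 dst[0x02+3] := {0x05,0x67,0xac}
query mem[0x15]=0xac, mem[0x17]=0xd6, mem[0x02]=0x05, mem[0x04]=0xac, mem[0x00]=0x9e

MEM[0x15,0x17,0x02,0x04,0x00] = ac d6 05 ac 9e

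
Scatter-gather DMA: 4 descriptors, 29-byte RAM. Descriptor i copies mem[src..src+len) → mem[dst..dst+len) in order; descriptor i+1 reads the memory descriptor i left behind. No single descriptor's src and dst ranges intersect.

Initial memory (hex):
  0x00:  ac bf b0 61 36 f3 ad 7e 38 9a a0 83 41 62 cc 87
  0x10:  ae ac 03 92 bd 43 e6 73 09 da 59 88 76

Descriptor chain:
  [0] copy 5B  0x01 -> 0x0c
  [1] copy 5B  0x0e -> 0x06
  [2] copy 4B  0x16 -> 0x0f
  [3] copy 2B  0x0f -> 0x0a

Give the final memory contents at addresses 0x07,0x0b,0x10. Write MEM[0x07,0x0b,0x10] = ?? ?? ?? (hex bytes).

MEM[0x07,0x0b,0x10] = 36 73 73

#0 dst[0x0c+5] := {0xbf,0xb0,0x61,0x36,0xf3}
#1 dst[0x06+5] := {0x61,0x36,0xf3,0xac,0x03}
#2 dst[0x0f+4] := {0xe6,0x73,0x09,0xda}
#3 dst[0x0a+2] := {0xe6,0x73}
query mem[0x07]=0x36, mem[0x0b]=0x73, mem[0x10]=0x73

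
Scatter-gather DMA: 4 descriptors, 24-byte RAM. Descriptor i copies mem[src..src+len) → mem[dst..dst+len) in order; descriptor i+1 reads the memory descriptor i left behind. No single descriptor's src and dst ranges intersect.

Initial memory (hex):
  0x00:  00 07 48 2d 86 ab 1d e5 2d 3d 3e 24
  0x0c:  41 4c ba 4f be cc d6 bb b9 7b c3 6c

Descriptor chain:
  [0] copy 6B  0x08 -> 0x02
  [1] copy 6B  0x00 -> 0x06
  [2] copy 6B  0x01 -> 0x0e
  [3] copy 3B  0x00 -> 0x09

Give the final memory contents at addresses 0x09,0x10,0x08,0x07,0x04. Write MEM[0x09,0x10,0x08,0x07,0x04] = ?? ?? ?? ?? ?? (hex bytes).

#0 dst[0x02+6] := {0x2d,0x3d,0x3e,0x24,0x41,0x4c}
#1 dst[0x06+6] := {0x00,0x07,0x2d,0x3d,0x3e,0x24}
#2 dst[0x0e+6] := {0x07,0x2d,0x3d,0x3e,0x24,0x00}
#3 dst[0x09+3] := {0x00,0x07,0x2d}
query mem[0x09]=0x00, mem[0x10]=0x3d, mem[0x08]=0x2d, mem[0x07]=0x07, mem[0x04]=0x3e

MEM[0x09,0x10,0x08,0x07,0x04] = 00 3d 2d 07 3e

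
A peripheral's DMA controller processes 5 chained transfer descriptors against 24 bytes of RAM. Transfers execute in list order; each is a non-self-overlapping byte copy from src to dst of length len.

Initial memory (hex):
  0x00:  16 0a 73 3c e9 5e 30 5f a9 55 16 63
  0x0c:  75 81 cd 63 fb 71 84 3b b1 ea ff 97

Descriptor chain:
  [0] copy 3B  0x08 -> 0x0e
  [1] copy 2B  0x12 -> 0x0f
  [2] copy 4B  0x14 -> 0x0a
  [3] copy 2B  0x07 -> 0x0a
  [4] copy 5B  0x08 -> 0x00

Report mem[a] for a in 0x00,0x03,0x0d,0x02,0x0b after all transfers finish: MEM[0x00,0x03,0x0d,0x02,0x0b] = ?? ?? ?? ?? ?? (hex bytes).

D0: mem[0x0e..0x10] <- [a9 55 16]
D1: mem[0x0f..0x10] <- [84 3b]
D2: mem[0x0a..0x0d] <- [b1 ea ff 97]
D3: mem[0x0a..0x0b] <- [5f a9]
D4: mem[0x00..0x04] <- [a9 55 5f a9 ff]
query mem[0x00]=0xa9, mem[0x03]=0xa9, mem[0x0d]=0x97, mem[0x02]=0x5f, mem[0x0b]=0xa9

MEM[0x00,0x03,0x0d,0x02,0x0b] = a9 a9 97 5f a9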